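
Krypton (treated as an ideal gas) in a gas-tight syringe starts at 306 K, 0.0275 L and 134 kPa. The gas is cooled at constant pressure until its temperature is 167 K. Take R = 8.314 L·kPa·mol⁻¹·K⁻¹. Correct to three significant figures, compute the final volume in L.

V₂ ≈ 0.0150 L

Isobaric, so V/T is constant: P₂ = P₁; V₂ = V₁·(T₂/T₁) = 0.01501 L.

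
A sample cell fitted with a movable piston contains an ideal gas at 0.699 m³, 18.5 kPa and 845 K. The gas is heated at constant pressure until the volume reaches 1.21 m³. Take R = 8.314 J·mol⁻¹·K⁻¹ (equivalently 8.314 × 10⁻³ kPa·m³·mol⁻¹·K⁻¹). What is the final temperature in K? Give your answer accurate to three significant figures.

Isobaric, so V/T is constant: P₂ = P₁; T₂ = T₁·(V₂/V₁) = 1463 K.

T₂ ≈ 1.46e+03 K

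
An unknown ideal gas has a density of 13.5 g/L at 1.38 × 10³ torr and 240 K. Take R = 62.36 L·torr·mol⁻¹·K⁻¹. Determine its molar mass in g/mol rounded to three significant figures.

ρ = PM/(RT) ⇒ M = ρRT/P = (13.5 × 62.36 × 240.0) / 1.38e+03

M ≈ 146 g/mol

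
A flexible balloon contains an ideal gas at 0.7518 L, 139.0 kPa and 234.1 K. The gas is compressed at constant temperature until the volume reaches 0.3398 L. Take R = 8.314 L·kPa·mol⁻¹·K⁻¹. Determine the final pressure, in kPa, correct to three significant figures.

Isothermal, so P V is constant: T₂ = T₁; P₂ = P₁·(V₁/V₂) = 307.5 kPa.

P₂ ≈ 308 kPa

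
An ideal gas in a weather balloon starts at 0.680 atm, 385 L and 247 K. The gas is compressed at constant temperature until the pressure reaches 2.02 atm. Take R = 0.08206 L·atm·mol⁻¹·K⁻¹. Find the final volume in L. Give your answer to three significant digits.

T constant ⇒ Boyle's law P V = const: T₂ = T₁; V₂ = V₁·(P₁/P₂) = 129.6 L.

V₂ ≈ 130 L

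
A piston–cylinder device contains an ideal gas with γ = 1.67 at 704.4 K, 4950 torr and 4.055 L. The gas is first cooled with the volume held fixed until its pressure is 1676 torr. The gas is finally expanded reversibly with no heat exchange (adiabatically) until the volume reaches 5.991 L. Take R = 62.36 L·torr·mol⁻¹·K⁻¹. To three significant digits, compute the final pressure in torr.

P₃ ≈ 873 torr

V constant ⇒ P ∝ T: V₂ = V₁; T₂ = T₁·(P₂/P₁) = 238.5 K.
Reversible adiabatic, γ = 1.67: T₃ = T₂·(V₂/V₃)^(γ−1) = 183.6 K; P₃ = P₂·(V₂/V₃)^γ = 873.4 torr.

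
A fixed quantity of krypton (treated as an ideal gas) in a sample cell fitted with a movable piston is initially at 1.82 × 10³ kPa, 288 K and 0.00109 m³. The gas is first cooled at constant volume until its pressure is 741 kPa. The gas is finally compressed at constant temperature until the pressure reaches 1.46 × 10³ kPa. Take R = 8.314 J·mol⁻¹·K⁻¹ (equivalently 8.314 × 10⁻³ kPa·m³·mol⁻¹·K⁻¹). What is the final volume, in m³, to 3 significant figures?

V constant ⇒ P ∝ T: V₂ = V₁; T₂ = T₁·(P₂/P₁) = 117.3 K.
T constant ⇒ Boyle's law P V = const: T₃ = T₂; V₃ = V₂·(P₂/P₃) = 0.0005532 m³.

V₃ ≈ 0.000553 m³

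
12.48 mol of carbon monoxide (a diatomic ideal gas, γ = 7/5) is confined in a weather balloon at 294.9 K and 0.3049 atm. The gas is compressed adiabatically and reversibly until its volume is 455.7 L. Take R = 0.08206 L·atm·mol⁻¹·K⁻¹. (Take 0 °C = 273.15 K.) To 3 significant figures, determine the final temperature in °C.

From PV = nRT: V₁ = nRT₁/P₁ = 990.5 L.
Reversible adiabatic, γ = 7/5: T₂ = T₁·(V₁/V₂)^(γ−1) = 402.3 K; P₂ = P₁·(V₁/V₂)^γ = 0.9041 atm.

T₂ ≈ 129 °C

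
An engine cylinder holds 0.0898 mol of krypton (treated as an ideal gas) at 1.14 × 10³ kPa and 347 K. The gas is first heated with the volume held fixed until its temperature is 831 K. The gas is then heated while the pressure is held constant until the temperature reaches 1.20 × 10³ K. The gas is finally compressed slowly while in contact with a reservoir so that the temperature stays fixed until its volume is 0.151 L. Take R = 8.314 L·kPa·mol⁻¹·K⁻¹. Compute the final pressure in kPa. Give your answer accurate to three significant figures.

P₄ ≈ 5.93e+03 kPa

From PV = nRT: V₁ = nRT₁/P₁ = 0.2273 L.
V constant ⇒ P ∝ T: V₂ = V₁; P₂ = P₁·(T₂/T₁) = 2730 kPa.
P constant ⇒ V ∝ T: P₃ = P₂; V₃ = V₂·(T₃/T₂) = 0.3282 L.
T constant ⇒ Boyle's law P V = const: T₄ = T₃; P₄ = P₃·(V₃/V₄) = 5933 kPa.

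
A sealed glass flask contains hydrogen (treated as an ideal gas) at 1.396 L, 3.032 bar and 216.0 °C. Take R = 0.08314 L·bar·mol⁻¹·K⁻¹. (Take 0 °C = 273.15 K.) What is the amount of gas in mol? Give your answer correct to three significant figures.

n ≈ 0.104 mol

Convert: T = 489.15 K.
PV = nRT ⇒ n = PV/(RT) = (3.032 × 1.396) / (0.08314 × 489.15)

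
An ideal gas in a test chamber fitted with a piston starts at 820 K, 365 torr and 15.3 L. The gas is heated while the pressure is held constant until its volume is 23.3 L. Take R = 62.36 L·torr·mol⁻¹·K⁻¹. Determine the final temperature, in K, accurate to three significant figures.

P constant ⇒ V ∝ T: P₂ = P₁; T₂ = T₁·(V₂/V₁) = 1249 K.

T₂ ≈ 1.25e+03 K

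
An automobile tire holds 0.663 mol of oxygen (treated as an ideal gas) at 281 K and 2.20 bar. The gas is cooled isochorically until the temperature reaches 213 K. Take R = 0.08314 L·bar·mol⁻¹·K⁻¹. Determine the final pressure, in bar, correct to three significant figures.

From PV = nRT: V₁ = nRT₁/P₁ = 7.041 L.
V constant ⇒ P ∝ T: V₂ = V₁; P₂ = P₁·(T₂/T₁) = 1.668 bar.

P₂ ≈ 1.67 bar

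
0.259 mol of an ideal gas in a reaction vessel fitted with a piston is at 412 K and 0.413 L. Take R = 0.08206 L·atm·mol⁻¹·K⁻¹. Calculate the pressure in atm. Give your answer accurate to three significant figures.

P ≈ 21.2 atm

PV = nRT ⇒ P = nRT/V = (0.259 × 0.08206 × 412) / 0.413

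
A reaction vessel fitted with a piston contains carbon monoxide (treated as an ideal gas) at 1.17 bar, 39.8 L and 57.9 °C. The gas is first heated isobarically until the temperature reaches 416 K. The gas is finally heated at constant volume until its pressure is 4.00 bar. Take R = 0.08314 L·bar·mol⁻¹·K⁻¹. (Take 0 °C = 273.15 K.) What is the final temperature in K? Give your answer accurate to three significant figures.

T₃ ≈ 1.42e+03 K

Convert: T₁ = 331.0 K.
P constant ⇒ V ∝ T: P₂ = P₁; V₂ = V₁·(T₂/T₁) = 50.01 L.
Isochoric, so P/T is constant: V₃ = V₂; T₃ = T₂·(P₃/P₂) = 1422 K.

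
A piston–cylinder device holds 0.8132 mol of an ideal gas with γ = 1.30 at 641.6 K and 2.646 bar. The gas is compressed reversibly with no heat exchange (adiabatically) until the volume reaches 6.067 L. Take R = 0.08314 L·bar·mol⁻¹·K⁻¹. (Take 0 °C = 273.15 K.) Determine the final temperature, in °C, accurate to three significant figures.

From PV = nRT: V₁ = nRT₁/P₁ = 16.39 L.
Adiabatic (γ = 1.30), T V^(γ−1) and P V^γ constant: T₂ = T₁·(V₁/V₂)^(γ−1) = 864.5 K; P₂ = P₁·(V₁/V₂)^γ = 9.634 bar.

T₂ ≈ 591 °C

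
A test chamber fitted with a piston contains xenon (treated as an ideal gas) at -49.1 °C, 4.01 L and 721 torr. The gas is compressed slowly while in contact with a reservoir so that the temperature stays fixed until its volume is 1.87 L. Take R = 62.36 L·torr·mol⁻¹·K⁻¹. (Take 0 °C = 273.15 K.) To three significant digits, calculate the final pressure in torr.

P₂ ≈ 1.55e+03 torr

Convert: T₁ = 224.0 K.
T constant ⇒ Boyle's law P V = const: T₂ = T₁; P₂ = P₁·(V₁/V₂) = 1546 torr.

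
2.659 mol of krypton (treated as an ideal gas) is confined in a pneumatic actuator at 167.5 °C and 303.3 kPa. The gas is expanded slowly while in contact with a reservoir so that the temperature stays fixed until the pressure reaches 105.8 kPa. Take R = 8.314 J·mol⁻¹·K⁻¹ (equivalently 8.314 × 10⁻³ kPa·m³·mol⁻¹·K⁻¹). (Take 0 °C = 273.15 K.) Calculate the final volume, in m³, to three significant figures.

Convert: T₁ = 440.6 K.
From PV = nRT: V₁ = nRT₁/P₁ = 0.03212 m³.
Isothermal, so P V is constant: T₂ = T₁; V₂ = V₁·(P₁/P₂) = 0.09207 m³.

V₂ ≈ 0.0921 m³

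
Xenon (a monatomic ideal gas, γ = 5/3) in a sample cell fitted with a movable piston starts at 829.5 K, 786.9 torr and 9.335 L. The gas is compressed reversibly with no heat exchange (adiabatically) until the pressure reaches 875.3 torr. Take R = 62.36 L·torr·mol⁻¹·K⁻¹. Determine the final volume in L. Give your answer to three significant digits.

Reversible adiabatic, γ = 5/3: T₂ = T₁·(P₂/P₁)^((γ−1)/γ) = 865.6 K; V₂ = V₁·(P₁/P₂)^(1/γ) = 8.757 L.

V₂ ≈ 8.76 L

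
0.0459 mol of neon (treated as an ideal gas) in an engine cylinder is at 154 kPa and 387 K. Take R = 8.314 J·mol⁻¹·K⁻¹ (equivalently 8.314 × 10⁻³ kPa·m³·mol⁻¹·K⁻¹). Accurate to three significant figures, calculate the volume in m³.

V ≈ 0.000959 m³

PV = nRT ⇒ V = nRT/P = (0.0459 × 8.314 × 10⁻³ × 387) / 154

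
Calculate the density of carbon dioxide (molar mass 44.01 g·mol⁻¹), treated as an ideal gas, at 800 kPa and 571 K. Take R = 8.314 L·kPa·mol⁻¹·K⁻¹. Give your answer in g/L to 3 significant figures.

ρ = PM/(RT) = (800 × 44.01) / (8.314 × 571.0)

ρ ≈ 7.42 g/L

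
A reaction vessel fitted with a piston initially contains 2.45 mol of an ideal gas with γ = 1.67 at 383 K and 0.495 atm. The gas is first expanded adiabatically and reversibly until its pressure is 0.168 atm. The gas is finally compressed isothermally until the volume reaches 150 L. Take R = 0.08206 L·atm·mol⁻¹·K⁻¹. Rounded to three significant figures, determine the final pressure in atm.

From PV = nRT: V₁ = nRT₁/P₁ = 155.6 L.
Adiabatic (γ = 1.67), T V^(γ−1) and P V^γ constant: T₂ = T₁·(P₂/P₁)^((γ−1)/γ) = 248.3 K; V₂ = V₁·(P₁/P₂)^(1/γ) = 297.1 L.
Isothermal, so P V is constant: T₃ = T₂; P₃ = P₂·(V₂/V₃) = 0.3328 atm.

P₃ ≈ 0.333 atm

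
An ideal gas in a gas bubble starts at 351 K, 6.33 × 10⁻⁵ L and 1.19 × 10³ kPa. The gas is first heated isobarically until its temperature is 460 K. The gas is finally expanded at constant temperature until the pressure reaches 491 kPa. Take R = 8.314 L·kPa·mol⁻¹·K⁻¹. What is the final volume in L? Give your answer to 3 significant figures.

V₃ ≈ 0.000201 L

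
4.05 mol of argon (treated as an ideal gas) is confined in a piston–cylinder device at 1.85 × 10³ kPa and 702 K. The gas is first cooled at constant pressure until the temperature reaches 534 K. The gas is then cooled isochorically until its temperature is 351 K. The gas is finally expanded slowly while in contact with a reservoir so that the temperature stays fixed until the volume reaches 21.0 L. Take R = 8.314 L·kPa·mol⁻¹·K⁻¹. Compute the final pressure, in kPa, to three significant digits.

P₄ ≈ 563 kPa

From PV = nRT: V₁ = nRT₁/P₁ = 12.78 L.
P constant ⇒ V ∝ T: P₂ = P₁; V₂ = V₁·(T₂/T₁) = 9.719 L.
V constant ⇒ P ∝ T: V₃ = V₂; P₃ = P₂·(T₃/T₂) = 1216 kPa.
Isothermal, so P V is constant: T₄ = T₃; P₄ = P₃·(V₃/V₄) = 562.8 kPa.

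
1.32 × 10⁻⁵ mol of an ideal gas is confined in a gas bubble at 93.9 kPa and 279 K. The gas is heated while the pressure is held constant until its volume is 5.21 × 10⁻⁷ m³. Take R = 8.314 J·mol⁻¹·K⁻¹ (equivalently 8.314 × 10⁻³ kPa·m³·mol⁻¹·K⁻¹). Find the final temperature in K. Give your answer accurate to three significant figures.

From PV = nRT: V₁ = nRT₁/P₁ = 3.261e-07 m³.
Isobaric, so V/T is constant: P₂ = P₁; T₂ = T₁·(V₂/V₁) = 445.8 K.

T₂ ≈ 446 K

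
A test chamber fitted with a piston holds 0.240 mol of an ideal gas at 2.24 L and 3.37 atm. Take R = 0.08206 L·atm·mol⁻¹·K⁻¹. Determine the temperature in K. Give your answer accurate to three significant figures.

PV = nRT ⇒ T = PV/(nR) = (3.37 × 2.24) / (0.240 × 0.08206)

T ≈ 383 K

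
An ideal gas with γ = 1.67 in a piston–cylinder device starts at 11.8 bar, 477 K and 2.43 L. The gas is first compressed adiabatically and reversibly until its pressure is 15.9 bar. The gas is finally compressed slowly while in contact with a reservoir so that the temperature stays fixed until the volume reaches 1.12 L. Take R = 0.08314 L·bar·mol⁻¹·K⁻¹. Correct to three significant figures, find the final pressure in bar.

P₃ ≈ 28.9 bar

Reversible adiabatic, γ = 1.67: T₂ = T₁·(P₂/P₁)^((γ−1)/γ) = 537.6 K; V₂ = V₁·(P₁/P₂)^(1/γ) = 2.033 L.
T constant ⇒ Boyle's law P V = const: T₃ = T₂; P₃ = P₂·(V₂/V₃) = 28.86 bar.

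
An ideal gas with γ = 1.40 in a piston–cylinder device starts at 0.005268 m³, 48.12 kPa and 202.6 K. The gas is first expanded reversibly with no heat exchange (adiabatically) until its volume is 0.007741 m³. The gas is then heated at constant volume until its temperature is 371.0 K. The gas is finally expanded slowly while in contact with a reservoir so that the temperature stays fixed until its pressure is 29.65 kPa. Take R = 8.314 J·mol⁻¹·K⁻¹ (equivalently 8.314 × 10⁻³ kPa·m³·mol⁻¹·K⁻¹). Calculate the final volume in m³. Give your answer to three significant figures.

V₄ ≈ 0.0157 m³

Reversible adiabatic, γ = 1.40: T₂ = T₁·(V₁/V₂)^(γ−1) = 173.7 K; P₂ = P₁·(V₁/V₂)^γ = 28.07 kPa.
V constant ⇒ P ∝ T: V₃ = V₂; P₃ = P₂·(T₃/T₂) = 59.97 kPa.
T constant ⇒ Boyle's law P V = const: T₄ = T₃; V₄ = V₃·(P₃/P₄) = 0.01566 m³.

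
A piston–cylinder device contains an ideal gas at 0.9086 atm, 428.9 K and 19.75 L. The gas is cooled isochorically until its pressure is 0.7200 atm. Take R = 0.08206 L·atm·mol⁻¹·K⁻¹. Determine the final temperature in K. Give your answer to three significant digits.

T₂ ≈ 340 K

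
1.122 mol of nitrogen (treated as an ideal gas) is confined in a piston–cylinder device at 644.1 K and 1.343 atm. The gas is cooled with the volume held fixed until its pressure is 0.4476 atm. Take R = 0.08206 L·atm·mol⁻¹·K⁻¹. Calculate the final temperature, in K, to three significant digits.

From PV = nRT: V₁ = nRT₁/P₁ = 44.16 L.
V constant ⇒ P ∝ T: V₂ = V₁; T₂ = T₁·(P₂/P₁) = 214.7 K.

T₂ ≈ 215 K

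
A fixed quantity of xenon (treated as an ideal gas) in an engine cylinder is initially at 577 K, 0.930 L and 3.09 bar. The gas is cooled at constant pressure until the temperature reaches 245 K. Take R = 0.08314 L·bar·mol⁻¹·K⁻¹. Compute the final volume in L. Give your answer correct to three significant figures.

V₂ ≈ 0.395 L

Isobaric, so V/T is constant: P₂ = P₁; V₂ = V₁·(T₂/T₁) = 0.3949 L.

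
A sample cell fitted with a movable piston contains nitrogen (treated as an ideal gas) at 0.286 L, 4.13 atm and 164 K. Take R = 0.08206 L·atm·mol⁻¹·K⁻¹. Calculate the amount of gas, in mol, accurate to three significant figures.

n ≈ 0.0878 mol

PV = nRT ⇒ n = PV/(RT) = (4.13 × 0.286) / (0.08206 × 164)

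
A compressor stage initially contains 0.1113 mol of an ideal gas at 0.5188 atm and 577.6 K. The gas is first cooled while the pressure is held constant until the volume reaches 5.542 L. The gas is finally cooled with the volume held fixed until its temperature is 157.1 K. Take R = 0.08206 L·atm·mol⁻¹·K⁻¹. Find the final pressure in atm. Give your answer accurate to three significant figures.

P₃ ≈ 0.259 atm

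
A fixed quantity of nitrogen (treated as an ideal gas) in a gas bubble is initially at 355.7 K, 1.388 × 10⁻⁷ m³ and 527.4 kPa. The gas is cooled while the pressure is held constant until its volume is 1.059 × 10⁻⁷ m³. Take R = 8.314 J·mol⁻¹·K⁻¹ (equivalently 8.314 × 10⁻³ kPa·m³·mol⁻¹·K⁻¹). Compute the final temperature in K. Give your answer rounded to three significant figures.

T₂ ≈ 271 K

Isobaric, so V/T is constant: P₂ = P₁; T₂ = T₁·(V₂/V₁) = 271.4 K.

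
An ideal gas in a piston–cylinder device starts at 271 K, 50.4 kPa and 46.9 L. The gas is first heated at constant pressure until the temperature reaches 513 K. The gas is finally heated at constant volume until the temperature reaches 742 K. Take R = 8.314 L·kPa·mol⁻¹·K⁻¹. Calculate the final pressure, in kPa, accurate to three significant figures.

P₃ ≈ 72.9 kPa

P constant ⇒ V ∝ T: P₂ = P₁; V₂ = V₁·(T₂/T₁) = 88.78 L.
Isochoric, so P/T is constant: V₃ = V₂; P₃ = P₂·(T₃/T₂) = 72.90 kPa.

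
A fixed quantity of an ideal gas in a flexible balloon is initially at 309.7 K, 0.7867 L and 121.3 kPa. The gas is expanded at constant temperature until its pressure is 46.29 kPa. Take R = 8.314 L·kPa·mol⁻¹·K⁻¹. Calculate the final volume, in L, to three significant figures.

T constant ⇒ Boyle's law P V = const: T₂ = T₁; V₂ = V₁·(P₁/P₂) = 2.061 L.

V₂ ≈ 2.06 L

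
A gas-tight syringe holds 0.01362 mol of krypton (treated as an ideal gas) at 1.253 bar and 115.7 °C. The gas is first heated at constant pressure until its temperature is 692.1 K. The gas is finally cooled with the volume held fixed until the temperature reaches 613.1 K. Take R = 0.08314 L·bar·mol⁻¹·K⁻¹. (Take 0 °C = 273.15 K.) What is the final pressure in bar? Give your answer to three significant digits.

Convert: T₁ = 388.8 K.
From PV = nRT: V₁ = nRT₁/P₁ = 0.3514 L.
Isobaric, so V/T is constant: P₂ = P₁; V₂ = V₁·(T₂/T₁) = 0.6255 L.
V constant ⇒ P ∝ T: V₃ = V₂; P₃ = P₂·(T₃/T₂) = 1.110 bar.

P₃ ≈ 1.11 bar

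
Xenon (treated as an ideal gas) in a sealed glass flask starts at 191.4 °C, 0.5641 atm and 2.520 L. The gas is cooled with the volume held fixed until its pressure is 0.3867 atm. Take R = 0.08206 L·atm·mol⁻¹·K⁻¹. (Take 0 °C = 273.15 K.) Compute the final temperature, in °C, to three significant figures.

Convert: T₁ = 464.5 K.
V constant ⇒ P ∝ T: V₂ = V₁; T₂ = T₁·(P₂/P₁) = 318.5 K.

T₂ ≈ 45.3 °C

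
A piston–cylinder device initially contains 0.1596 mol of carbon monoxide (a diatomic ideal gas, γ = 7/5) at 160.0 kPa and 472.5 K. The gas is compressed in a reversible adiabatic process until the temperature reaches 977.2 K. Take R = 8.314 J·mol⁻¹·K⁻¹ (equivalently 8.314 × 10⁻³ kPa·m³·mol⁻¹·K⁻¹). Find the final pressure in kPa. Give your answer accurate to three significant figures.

From PV = nRT: V₁ = nRT₁/P₁ = 0.003919 m³.
Reversible adiabatic, γ = 7/5: P₂ = P₁·(T₂/T₁)^(γ/(γ−1)) = 2035 kPa; V₂ = V₁·(T₁/T₂)^(1/(γ−1)) = 0.0006370 m³.

P₂ ≈ 2.04e+03 kPa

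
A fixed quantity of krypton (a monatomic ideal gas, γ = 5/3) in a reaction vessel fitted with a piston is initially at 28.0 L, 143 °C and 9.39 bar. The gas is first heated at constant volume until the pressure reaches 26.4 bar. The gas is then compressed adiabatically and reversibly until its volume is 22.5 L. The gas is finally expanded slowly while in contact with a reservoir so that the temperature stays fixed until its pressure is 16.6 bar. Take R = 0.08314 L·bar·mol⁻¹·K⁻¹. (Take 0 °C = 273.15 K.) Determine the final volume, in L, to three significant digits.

V₄ ≈ 51.5 L

Convert: T₁ = 416.1 K.
Isochoric, so P/T is constant: V₂ = V₁; T₂ = T₁·(P₂/P₁) = 1170 K.
Adiabatic (γ = 5/3), T V^(γ−1) and P V^γ constant: T₃ = T₂·(V₂/V₃)^(γ−1) = 1354 K; P₃ = P₂·(V₂/V₃)^γ = 38.01 bar.
T constant ⇒ Boyle's law P V = const: T₄ = T₃; V₄ = V₃·(P₃/P₄) = 51.52 L.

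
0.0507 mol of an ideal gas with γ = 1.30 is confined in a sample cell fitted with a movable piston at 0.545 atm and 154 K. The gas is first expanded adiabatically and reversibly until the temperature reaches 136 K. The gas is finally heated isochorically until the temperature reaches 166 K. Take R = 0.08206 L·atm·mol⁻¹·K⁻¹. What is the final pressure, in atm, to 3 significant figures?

From PV = nRT: V₁ = nRT₁/P₁ = 1.176 L.
Adiabatic (γ = 1.30), T V^(γ−1) and P V^γ constant: P₂ = P₁·(T₂/T₁)^(γ/(γ−1)) = 0.3180 atm; V₂ = V₁·(T₁/T₂)^(1/(γ−1)) = 1.779 L.
V constant ⇒ P ∝ T: V₃ = V₂; P₃ = P₂·(T₃/T₂) = 0.3882 atm.

P₃ ≈ 0.388 atm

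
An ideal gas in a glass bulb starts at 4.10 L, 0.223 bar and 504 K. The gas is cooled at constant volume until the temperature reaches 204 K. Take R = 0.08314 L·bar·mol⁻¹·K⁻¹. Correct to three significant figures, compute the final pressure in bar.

P₂ ≈ 0.0903 bar

V constant ⇒ P ∝ T: V₂ = V₁; P₂ = P₁·(T₂/T₁) = 0.09026 bar.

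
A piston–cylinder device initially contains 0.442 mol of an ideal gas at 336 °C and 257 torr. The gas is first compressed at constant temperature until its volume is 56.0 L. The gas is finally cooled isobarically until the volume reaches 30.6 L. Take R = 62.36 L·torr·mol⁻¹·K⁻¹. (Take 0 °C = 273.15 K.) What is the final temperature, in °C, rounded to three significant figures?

Convert: T₁ = 609.1 K.
From PV = nRT: V₁ = nRT₁/P₁ = 65.33 L.
T constant ⇒ Boyle's law P V = const: T₂ = T₁; P₂ = P₁·(V₁/V₂) = 299.8 torr.
Isobaric, so V/T is constant: P₃ = P₂; T₃ = T₂·(V₃/V₂) = 332.9 K.

T₃ ≈ 59.7 °C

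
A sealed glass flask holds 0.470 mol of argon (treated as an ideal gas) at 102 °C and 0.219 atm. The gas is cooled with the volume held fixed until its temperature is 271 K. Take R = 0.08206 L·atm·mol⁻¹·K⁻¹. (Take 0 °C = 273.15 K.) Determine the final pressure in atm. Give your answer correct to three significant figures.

P₂ ≈ 0.158 atm

Convert: T₁ = 375.1 K.
From PV = nRT: V₁ = nRT₁/P₁ = 66.07 L.
Isochoric, so P/T is constant: V₂ = V₁; P₂ = P₁·(T₂/T₁) = 0.1582 atm.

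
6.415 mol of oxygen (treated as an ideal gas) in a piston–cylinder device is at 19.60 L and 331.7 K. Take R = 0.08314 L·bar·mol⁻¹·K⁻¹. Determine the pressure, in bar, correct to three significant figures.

P ≈ 9.03 bar

PV = nRT ⇒ P = nRT/V = (6.415 × 0.08314 × 331.7) / 19.60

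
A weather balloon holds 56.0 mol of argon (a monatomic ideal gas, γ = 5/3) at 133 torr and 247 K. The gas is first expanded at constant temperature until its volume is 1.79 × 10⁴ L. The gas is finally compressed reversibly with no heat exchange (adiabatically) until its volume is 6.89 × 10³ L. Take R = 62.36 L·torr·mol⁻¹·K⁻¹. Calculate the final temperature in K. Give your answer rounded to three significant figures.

T₃ ≈ 467 K

From PV = nRT: V₁ = nRT₁/P₁ = 6485 L.
Isothermal, so P V is constant: T₂ = T₁; P₂ = P₁·(V₁/V₂) = 48.19 torr.
Adiabatic (γ = 5/3), T V^(γ−1) and P V^γ constant: T₃ = T₂·(V₂/V₃)^(γ−1) = 466.8 K; P₃ = P₂·(V₂/V₃)^γ = 236.6 torr.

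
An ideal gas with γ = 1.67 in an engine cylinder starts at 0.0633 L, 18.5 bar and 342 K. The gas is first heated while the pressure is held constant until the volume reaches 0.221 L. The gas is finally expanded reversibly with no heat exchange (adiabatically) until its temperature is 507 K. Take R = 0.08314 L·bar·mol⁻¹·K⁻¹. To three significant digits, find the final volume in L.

P constant ⇒ V ∝ T: P₂ = P₁; T₂ = T₁·(V₂/V₁) = 1194 K.
Adiabatic (γ = 1.67), T V^(γ−1) and P V^γ constant: P₃ = P₂·(T₃/T₂)^(γ/(γ−1)) = 2.187 bar; V₃ = V₂·(T₂/T₃)^(1/(γ−1)) = 0.7936 L.

V₃ ≈ 0.794 L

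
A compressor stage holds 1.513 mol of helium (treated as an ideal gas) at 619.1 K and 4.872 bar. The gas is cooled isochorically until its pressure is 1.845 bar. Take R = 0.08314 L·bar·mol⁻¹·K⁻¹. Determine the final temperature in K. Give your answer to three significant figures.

From PV = nRT: V₁ = nRT₁/P₁ = 15.98 L.
Isochoric, so P/T is constant: V₂ = V₁; T₂ = T₁·(P₂/P₁) = 234.4 K.

T₂ ≈ 234 K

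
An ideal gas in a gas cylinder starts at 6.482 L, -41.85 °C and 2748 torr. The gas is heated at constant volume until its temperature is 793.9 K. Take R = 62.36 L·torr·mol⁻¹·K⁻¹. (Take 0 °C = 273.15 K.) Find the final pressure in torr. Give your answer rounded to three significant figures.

P₂ ≈ 9.43e+03 torr

Convert: T₁ = 231.3 K.
V constant ⇒ P ∝ T: V₂ = V₁; P₂ = P₁·(T₂/T₁) = 9432 torr.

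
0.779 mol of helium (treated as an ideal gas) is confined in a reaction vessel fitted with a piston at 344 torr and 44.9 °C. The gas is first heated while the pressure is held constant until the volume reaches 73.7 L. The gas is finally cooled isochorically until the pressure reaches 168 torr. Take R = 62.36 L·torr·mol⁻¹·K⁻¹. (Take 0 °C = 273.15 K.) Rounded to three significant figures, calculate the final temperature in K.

T₃ ≈ 255 K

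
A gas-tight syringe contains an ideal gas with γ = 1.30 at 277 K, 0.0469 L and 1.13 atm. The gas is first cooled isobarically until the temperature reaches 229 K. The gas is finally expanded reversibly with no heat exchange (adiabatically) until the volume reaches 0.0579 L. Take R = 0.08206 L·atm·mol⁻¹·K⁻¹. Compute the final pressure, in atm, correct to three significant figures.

P₃ ≈ 0.671 atm

P constant ⇒ V ∝ T: P₂ = P₁; V₂ = V₁·(T₂/T₁) = 0.03877 L.
Adiabatic (γ = 1.30), T V^(γ−1) and P V^γ constant: T₃ = T₂·(V₂/V₃)^(γ−1) = 203.0 K; P₃ = P₂·(V₂/V₃)^γ = 0.6709 atm.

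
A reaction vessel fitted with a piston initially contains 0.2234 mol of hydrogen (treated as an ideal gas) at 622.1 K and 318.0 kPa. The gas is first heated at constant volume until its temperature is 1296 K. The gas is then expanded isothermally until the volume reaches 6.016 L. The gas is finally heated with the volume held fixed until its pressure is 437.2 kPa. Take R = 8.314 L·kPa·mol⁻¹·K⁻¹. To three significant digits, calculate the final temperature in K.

T₄ ≈ 1.42e+03 K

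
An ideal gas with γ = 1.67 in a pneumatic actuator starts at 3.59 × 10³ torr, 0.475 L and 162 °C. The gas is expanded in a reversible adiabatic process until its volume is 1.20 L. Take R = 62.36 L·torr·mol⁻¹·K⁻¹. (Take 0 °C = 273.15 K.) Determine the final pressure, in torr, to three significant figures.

P₂ ≈ 764 torr

Convert: T₁ = 435.1 K.
Adiabatic (γ = 1.67), T V^(γ−1) and P V^γ constant: T₂ = T₁·(V₁/V₂)^(γ−1) = 233.9 K; P₂ = P₁·(V₁/V₂)^γ = 763.7 torr.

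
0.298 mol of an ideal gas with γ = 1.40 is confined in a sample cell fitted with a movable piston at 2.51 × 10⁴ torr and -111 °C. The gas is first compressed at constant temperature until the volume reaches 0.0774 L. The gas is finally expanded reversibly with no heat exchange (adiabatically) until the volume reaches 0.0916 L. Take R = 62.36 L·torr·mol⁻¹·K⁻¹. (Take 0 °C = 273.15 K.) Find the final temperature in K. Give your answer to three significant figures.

T₃ ≈ 152 K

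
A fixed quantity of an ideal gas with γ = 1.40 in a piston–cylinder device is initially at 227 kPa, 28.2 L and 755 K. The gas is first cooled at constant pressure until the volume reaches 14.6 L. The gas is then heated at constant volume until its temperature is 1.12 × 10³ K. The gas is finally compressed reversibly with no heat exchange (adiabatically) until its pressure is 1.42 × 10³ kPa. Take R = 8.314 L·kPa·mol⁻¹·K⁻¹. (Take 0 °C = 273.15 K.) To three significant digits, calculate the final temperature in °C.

Isobaric, so V/T is constant: P₂ = P₁; T₂ = T₁·(V₂/V₁) = 390.9 K.
Isochoric, so P/T is constant: V₃ = V₂; P₃ = P₂·(T₃/T₂) = 650.4 kPa.
Reversible adiabatic, γ = 1.40: T₄ = T₃·(P₄/P₃)^((γ−1)/γ) = 1400 K; V₄ = V₃·(P₃/P₄)^(1/γ) = 8.359 L.

T₄ ≈ 1.13e+03 °C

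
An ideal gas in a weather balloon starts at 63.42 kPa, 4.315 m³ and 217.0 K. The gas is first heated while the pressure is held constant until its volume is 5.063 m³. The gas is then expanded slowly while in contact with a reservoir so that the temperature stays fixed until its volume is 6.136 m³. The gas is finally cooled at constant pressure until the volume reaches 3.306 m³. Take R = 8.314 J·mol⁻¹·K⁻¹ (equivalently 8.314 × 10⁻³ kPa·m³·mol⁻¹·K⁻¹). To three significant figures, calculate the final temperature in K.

T₄ ≈ 137 K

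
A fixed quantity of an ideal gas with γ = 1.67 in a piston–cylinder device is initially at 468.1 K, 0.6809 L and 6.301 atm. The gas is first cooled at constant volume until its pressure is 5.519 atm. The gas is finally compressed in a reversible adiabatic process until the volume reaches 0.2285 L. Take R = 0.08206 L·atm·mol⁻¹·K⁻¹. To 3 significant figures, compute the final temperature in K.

T₃ ≈ 852 K

V constant ⇒ P ∝ T: V₂ = V₁; T₂ = T₁·(P₂/P₁) = 410.0 K.
Reversible adiabatic, γ = 1.67: T₃ = T₂·(V₂/V₃)^(γ−1) = 852.1 K; P₃ = P₂·(V₂/V₃)^γ = 34.18 atm.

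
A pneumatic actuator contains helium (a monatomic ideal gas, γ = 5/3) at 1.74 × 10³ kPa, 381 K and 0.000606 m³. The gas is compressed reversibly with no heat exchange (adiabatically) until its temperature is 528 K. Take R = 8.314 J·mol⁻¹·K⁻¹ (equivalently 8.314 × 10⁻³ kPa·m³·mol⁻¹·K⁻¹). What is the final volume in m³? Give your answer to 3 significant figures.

V₂ ≈ 0.000371 m³

Reversible adiabatic, γ = 5/3: P₂ = P₁·(T₂/T₁)^(γ/(γ−1)) = 3934 kPa; V₂ = V₁·(T₁/T₂)^(1/(γ−1)) = 0.0003715 m³.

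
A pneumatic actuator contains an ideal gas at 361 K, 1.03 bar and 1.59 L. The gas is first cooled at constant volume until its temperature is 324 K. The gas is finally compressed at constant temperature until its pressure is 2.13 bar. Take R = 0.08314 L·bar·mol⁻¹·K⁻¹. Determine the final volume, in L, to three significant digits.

V₃ ≈ 0.690 L

Isochoric, so P/T is constant: V₂ = V₁; P₂ = P₁·(T₂/T₁) = 0.9244 bar.
Isothermal, so P V is constant: T₃ = T₂; V₃ = V₂·(P₂/P₃) = 0.6901 L.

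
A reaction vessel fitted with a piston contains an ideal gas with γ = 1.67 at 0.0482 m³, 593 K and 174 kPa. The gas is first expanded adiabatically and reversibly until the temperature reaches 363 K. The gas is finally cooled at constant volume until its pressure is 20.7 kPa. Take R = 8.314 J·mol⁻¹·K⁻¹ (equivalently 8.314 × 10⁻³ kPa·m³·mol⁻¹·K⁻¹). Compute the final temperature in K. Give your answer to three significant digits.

T₃ ≈ 147 K

Adiabatic (γ = 1.67), T V^(γ−1) and P V^γ constant: P₂ = P₁·(T₂/T₁)^(γ/(γ−1)) = 51.20 kPa; V₂ = V₁·(T₁/T₂)^(1/(γ−1)) = 0.1003 m³.
Isochoric, so P/T is constant: V₃ = V₂; T₃ = T₂·(P₃/P₂) = 146.8 K.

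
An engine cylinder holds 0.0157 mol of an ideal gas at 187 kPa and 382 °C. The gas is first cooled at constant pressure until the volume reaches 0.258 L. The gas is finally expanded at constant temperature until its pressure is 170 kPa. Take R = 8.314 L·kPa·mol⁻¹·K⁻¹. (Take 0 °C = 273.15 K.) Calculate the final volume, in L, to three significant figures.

Convert: T₁ = 655.1 K.
From PV = nRT: V₁ = nRT₁/P₁ = 0.4573 L.
P constant ⇒ V ∝ T: P₂ = P₁; T₂ = T₁·(V₂/V₁) = 369.6 K.
Isothermal, so P V is constant: T₃ = T₂; V₃ = V₂·(P₂/P₃) = 0.2838 L.

V₃ ≈ 0.284 L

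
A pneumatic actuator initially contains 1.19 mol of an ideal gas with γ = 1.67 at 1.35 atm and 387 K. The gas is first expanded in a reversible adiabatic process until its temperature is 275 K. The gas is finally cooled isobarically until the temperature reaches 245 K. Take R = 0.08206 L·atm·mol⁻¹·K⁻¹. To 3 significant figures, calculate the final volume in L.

V₃ ≈ 41.5 L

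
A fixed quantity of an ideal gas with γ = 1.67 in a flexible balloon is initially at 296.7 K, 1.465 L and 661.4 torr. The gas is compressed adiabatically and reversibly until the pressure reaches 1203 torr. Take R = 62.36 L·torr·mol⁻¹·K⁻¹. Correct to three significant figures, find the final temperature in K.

T₂ ≈ 377 K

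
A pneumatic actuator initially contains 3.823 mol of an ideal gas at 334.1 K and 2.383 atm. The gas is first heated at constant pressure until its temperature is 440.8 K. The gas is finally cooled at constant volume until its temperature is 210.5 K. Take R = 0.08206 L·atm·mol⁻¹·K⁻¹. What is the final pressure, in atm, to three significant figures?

From PV = nRT: V₁ = nRT₁/P₁ = 43.98 L.
Isobaric, so V/T is constant: P₂ = P₁; V₂ = V₁·(T₂/T₁) = 58.03 L.
Isochoric, so P/T is constant: V₃ = V₂; P₃ = P₂·(T₃/T₂) = 1.138 atm.

P₃ ≈ 1.14 atm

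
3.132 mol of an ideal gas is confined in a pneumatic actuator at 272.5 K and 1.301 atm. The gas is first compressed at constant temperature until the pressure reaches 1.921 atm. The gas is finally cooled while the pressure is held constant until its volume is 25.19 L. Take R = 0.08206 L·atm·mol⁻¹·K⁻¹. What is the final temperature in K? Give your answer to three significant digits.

T₃ ≈ 188 K

From PV = nRT: V₁ = nRT₁/P₁ = 53.83 L.
Isothermal, so P V is constant: T₂ = T₁; V₂ = V₁·(P₁/P₂) = 36.46 L.
P constant ⇒ V ∝ T: P₃ = P₂; T₃ = T₂·(V₃/V₂) = 188.3 K.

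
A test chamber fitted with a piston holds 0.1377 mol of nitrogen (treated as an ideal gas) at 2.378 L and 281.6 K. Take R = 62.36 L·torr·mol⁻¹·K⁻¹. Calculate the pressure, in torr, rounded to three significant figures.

PV = nRT ⇒ P = nRT/V = (0.1377 × 62.36 × 281.6) / 2.378

P ≈ 1.02e+03 torr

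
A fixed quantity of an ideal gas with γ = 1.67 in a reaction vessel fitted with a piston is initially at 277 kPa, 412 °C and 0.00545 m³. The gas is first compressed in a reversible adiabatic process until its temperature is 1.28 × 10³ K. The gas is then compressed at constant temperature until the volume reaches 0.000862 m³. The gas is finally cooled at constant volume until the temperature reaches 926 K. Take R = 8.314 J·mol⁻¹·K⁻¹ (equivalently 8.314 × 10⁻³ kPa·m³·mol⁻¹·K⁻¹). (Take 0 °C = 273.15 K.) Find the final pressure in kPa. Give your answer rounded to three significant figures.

P₄ ≈ 2.37e+03 kPa

Convert: T₁ = 685.1 K.
Reversible adiabatic, γ = 1.67: P₂ = P₁·(T₂/T₁)^(γ/(γ−1)) = 1315 kPa; V₂ = V₁·(T₁/T₂)^(1/(γ−1)) = 0.002144 m³.
T constant ⇒ Boyle's law P V = const: T₃ = T₂; P₃ = P₂·(V₂/V₃) = 3272 kPa.
Isochoric, so P/T is constant: V₄ = V₃; P₄ = P₃·(T₄/T₃) = 2367 kPa.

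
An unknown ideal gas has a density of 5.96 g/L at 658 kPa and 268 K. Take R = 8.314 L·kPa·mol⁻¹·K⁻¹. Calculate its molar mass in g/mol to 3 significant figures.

ρ = PM/(RT) ⇒ M = ρRT/P = (5.96 × 8.314 × 268.0) / 658

M ≈ 20.2 g/mol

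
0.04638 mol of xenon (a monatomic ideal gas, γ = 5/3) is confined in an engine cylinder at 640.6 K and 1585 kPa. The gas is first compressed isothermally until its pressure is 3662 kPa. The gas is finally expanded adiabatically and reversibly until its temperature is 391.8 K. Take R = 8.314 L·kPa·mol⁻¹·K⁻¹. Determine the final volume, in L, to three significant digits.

V₃ ≈ 0.141 L

From PV = nRT: V₁ = nRT₁/P₁ = 0.1558 L.
Isothermal, so P V is constant: T₂ = T₁; V₂ = V₁·(P₁/P₂) = 0.06745 L.
Adiabatic (γ = 5/3), T V^(γ−1) and P V^γ constant: P₃ = P₂·(T₃/T₂)^(γ/(γ−1)) = 1071 kPa; V₃ = V₂·(T₂/T₃)^(1/(γ−1)) = 0.1410 L.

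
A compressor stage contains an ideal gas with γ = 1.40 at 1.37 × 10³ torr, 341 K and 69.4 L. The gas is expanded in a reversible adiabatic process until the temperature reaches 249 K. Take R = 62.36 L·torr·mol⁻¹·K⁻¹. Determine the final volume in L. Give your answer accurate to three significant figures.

V₂ ≈ 152 L

Adiabatic (γ = 1.40), T V^(γ−1) and P V^γ constant: P₂ = P₁·(T₂/T₁)^(γ/(γ−1)) = 455.8 torr; V₂ = V₁·(T₁/T₂)^(1/(γ−1)) = 152.3 L.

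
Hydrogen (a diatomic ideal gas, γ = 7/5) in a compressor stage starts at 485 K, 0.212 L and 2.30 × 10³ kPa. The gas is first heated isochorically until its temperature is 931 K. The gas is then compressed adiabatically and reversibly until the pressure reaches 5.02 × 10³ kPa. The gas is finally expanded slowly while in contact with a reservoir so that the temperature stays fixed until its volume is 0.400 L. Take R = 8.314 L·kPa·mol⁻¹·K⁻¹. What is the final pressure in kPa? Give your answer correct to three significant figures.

P₄ ≈ 2.43e+03 kPa

V constant ⇒ P ∝ T: V₂ = V₁; P₂ = P₁·(T₂/T₁) = 4415 kPa.
Reversible adiabatic, γ = 7/5: T₃ = T₂·(P₃/P₂)^((γ−1)/γ) = 965.8 K; V₃ = V₂·(P₂/P₃)^(1/γ) = 0.1934 L.
T constant ⇒ Boyle's law P V = const: T₄ = T₃; P₄ = P₃·(V₃/V₄) = 2427 kPa.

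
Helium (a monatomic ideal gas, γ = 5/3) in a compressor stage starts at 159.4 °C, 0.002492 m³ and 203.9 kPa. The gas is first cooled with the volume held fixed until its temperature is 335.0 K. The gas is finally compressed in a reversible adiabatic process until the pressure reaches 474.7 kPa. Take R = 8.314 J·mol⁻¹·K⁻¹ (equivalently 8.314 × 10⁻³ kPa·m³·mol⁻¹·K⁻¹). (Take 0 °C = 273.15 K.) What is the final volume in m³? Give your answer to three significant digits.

Convert: T₁ = 432.5 K.
Isochoric, so P/T is constant: V₂ = V₁; P₂ = P₁·(T₂/T₁) = 157.9 kPa.
Adiabatic (γ = 5/3), T V^(γ−1) and P V^γ constant: T₃ = T₂·(P₃/P₂)^((γ−1)/γ) = 520.3 K; V₃ = V₂·(P₂/P₃)^(1/γ) = 0.001288 m³.

V₃ ≈ 0.00129 m³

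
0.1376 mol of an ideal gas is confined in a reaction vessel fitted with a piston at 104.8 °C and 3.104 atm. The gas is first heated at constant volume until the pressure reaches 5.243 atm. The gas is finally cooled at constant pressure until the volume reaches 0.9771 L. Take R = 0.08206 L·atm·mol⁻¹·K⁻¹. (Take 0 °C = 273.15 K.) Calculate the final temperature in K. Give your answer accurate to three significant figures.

T₃ ≈ 454 K

Convert: T₁ = 377.9 K.
From PV = nRT: V₁ = nRT₁/P₁ = 1.375 L.
V constant ⇒ P ∝ T: V₂ = V₁; T₂ = T₁·(P₂/P₁) = 638.4 K.
Isobaric, so V/T is constant: P₃ = P₂; T₃ = T₂·(V₃/V₂) = 453.7 K.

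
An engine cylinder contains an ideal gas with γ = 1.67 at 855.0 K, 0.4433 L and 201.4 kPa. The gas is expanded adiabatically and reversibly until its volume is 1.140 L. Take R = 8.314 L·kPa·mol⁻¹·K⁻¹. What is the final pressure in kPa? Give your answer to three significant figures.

Reversible adiabatic, γ = 1.67: T₂ = T₁·(V₁/V₂)^(γ−1) = 454.1 K; P₂ = P₁·(V₁/V₂)^γ = 41.59 kPa.

P₂ ≈ 41.6 kPa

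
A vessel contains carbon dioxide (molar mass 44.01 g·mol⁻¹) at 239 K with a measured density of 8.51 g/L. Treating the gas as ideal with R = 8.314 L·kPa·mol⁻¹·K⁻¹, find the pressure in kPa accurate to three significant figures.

P ≈ 384 kPa

ρ = PM/(RT) ⇒ P = ρRT/M = (8.51 × 8.314 × 239.0) / 44.01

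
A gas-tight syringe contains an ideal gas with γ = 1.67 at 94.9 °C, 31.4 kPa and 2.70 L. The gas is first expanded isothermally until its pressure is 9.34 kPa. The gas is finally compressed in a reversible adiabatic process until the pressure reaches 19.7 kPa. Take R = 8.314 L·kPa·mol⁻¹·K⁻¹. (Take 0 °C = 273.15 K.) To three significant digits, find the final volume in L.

V₃ ≈ 5.81 L

Convert: T₁ = 368.0 K.
T constant ⇒ Boyle's law P V = const: T₂ = T₁; V₂ = V₁·(P₁/P₂) = 9.077 L.
Reversible adiabatic, γ = 1.67: T₃ = T₂·(P₃/P₂)^((γ−1)/γ) = 496.5 K; V₃ = V₂·(P₂/P₃)^(1/γ) = 5.806 L.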